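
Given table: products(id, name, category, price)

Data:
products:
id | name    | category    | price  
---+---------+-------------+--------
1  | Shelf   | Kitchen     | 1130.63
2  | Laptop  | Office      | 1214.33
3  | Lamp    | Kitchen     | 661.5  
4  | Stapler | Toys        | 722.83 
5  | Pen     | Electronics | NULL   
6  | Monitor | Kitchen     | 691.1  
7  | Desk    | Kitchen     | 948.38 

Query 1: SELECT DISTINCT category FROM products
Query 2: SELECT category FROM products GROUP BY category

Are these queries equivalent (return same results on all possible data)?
Yes, equivalent

Both queries return: [('Electronics',), ('Kitchen',), ('Office',), ('Toys',)]

Reason: Both get unique categorys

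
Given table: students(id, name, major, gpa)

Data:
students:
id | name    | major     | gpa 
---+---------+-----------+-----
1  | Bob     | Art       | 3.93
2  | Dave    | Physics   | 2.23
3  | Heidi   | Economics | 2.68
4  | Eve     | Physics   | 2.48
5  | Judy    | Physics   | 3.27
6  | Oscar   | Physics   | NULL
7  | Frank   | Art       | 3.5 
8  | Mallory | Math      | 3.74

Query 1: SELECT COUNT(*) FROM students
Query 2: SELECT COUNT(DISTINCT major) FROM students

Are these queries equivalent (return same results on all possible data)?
No, not equivalent

Query 1 returns: [(8,)]
Query 2 returns: [(4,)]

Reason: COUNT(*) counts rows, COUNT(DISTINCT major) counts unique majors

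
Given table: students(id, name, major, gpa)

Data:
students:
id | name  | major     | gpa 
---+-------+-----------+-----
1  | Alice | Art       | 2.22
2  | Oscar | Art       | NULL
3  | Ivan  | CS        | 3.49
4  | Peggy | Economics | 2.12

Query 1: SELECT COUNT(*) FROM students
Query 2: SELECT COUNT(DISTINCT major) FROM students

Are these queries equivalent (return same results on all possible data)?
No, not equivalent

Query 1 returns: [(4,)]
Query 2 returns: [(3,)]

Reason: COUNT(*) counts rows, COUNT(DISTINCT major) counts unique majors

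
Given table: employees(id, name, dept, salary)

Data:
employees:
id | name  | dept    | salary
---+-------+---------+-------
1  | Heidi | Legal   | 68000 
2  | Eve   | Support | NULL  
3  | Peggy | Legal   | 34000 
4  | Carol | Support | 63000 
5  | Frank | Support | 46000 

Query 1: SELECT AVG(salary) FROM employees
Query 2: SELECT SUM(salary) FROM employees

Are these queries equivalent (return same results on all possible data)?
No, not equivalent

Query 1 returns: [(52750.0,)]
Query 2 returns: [(211000,)]

Reason: AVG vs SUM give different aggregate values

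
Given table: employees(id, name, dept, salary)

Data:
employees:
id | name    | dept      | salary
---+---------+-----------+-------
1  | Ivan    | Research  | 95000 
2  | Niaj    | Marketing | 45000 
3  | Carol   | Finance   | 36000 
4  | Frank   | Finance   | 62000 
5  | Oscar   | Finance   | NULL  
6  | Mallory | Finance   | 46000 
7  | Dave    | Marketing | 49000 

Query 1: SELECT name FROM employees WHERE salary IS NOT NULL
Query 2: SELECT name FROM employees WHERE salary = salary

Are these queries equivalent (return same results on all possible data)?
Yes, equivalent

Both queries return: [('Carol',), ('Dave',), ('Frank',), ('Ivan',), ('Mallory',), ('Niaj',)]

Reason: IS NOT NULL vs self-equality (both exclude NULLs)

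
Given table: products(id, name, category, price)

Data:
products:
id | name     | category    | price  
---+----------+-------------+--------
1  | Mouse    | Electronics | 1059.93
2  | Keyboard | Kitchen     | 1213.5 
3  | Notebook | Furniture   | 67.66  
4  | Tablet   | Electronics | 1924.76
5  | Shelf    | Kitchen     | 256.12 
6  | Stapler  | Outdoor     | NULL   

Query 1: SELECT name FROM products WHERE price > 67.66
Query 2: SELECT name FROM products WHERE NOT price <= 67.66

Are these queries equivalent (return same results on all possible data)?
Yes, equivalent

Both queries return: [('Keyboard',), ('Mouse',), ('Shelf',), ('Tablet',)]

Reason: Both filter price > 67.66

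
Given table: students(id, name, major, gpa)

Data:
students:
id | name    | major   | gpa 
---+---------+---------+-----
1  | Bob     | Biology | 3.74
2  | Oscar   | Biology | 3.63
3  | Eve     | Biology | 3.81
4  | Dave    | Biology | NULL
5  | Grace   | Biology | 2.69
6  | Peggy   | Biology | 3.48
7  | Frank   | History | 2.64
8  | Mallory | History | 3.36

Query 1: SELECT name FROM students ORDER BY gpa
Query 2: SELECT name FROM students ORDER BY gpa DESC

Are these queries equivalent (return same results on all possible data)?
No, not equivalent

Query 1 returns: [('Dave',), ('Frank',), ('Grace',), ('Mallory',), ('Peggy',), ('Oscar',), ('Bob',), ('Eve',)]
Query 2 returns: [('Eve',), ('Bob',), ('Oscar',), ('Peggy',), ('Mallory',), ('Grace',), ('Frank',), ('Dave',)]

Reason: ASC vs DESC gives opposite ordering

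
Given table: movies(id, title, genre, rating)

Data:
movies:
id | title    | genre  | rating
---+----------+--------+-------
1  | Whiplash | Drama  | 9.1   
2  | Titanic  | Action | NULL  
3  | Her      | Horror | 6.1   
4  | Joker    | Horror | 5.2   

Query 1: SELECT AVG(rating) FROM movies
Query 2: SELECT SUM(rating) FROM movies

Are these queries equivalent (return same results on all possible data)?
No, not equivalent

Query 1 returns: [(6.8,)]
Query 2 returns: [(20.4,)]

Reason: AVG vs SUM give different aggregate values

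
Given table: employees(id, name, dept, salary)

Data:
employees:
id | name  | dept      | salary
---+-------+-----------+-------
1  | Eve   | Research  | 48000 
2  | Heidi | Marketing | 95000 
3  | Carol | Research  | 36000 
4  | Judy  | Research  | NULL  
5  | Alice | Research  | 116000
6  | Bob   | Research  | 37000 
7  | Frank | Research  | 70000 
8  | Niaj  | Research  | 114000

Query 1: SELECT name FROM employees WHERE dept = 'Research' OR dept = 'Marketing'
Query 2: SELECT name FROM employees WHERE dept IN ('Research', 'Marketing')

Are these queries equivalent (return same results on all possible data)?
Yes, equivalent

Both queries return: [('Alice',), ('Bob',), ('Carol',), ('Eve',), ('Frank',), ('Heidi',), ('Judy',), ('Niaj',)]

Reason: OR vs IN are equivalent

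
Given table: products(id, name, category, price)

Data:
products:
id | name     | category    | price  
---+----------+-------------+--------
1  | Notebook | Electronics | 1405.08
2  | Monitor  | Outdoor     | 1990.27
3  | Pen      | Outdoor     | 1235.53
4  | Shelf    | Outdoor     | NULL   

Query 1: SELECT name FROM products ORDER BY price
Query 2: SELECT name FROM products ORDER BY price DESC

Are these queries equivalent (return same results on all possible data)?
No, not equivalent

Query 1 returns: [('Shelf',), ('Pen',), ('Notebook',), ('Monitor',)]
Query 2 returns: [('Monitor',), ('Notebook',), ('Pen',), ('Shelf',)]

Reason: ASC vs DESC gives opposite ordering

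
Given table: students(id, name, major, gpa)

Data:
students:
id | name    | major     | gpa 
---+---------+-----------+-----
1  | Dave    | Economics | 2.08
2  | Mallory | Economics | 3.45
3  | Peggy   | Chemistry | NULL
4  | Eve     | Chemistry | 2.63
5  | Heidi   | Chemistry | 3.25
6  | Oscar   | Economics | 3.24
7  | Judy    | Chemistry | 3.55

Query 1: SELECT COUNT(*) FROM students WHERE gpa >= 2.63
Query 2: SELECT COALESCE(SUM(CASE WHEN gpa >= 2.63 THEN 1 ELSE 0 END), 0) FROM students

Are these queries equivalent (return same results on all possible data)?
Yes, equivalent

Both queries return: [(5,)]

Reason: COUNT with WHERE vs conditional SUM (COALESCE handles empty-table NULL)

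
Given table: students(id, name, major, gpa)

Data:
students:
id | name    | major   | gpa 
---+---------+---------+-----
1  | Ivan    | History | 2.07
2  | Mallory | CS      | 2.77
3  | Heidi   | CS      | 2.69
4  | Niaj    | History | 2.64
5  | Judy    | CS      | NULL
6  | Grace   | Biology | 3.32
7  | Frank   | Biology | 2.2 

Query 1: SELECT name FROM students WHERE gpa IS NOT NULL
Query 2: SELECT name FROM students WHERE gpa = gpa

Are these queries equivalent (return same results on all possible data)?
Yes, equivalent

Both queries return: [('Frank',), ('Grace',), ('Heidi',), ('Ivan',), ('Mallory',), ('Niaj',)]

Reason: IS NOT NULL vs self-equality (both exclude NULLs)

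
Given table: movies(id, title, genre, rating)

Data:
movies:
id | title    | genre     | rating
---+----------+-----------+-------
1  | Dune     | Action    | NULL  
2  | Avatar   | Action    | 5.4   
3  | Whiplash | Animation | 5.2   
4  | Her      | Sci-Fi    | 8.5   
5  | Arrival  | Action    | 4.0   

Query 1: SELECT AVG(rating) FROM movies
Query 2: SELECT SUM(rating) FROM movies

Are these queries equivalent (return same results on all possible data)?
No, not equivalent

Query 1 returns: [(5.775,)]
Query 2 returns: [(23.1,)]

Reason: AVG vs SUM give different aggregate values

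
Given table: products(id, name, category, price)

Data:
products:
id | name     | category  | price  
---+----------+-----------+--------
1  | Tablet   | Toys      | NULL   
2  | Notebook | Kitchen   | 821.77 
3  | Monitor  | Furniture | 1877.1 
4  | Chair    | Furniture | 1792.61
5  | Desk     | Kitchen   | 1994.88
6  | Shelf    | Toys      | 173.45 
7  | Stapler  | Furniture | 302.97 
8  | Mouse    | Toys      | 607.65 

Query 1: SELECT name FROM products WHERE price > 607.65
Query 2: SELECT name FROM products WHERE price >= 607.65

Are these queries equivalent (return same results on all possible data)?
No, not equivalent

Query 1 returns: [('Notebook',), ('Monitor',), ('Chair',), ('Desk',)]
Query 2 returns: [('Notebook',), ('Monitor',), ('Chair',), ('Desk',), ('Mouse',)]

Reason: > vs >= gives different results when price = 607.65 exists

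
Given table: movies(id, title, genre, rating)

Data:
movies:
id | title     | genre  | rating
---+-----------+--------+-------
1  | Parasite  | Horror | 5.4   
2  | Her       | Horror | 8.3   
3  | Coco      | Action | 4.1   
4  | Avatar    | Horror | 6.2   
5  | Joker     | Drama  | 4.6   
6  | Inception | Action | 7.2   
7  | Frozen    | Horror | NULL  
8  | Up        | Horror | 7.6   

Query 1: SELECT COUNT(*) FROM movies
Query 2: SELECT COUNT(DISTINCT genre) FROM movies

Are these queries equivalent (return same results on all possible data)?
No, not equivalent

Query 1 returns: [(8,)]
Query 2 returns: [(3,)]

Reason: COUNT(*) counts rows, COUNT(DISTINCT genre) counts unique genres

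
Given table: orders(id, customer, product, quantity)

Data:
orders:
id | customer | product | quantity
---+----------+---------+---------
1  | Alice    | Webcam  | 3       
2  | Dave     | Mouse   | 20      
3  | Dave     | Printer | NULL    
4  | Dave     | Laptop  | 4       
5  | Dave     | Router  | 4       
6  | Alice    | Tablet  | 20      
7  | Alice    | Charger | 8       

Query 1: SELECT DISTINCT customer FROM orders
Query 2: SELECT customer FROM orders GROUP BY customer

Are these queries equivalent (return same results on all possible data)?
Yes, equivalent

Both queries return: [('Alice',), ('Dave',)]

Reason: Both get unique customers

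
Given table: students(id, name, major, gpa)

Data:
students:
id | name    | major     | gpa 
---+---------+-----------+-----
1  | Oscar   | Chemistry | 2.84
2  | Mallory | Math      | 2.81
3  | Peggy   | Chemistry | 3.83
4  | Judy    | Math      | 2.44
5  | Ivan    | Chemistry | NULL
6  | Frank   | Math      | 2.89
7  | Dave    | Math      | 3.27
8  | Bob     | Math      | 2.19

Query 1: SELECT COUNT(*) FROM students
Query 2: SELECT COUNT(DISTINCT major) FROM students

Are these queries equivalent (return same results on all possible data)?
No, not equivalent

Query 1 returns: [(8,)]
Query 2 returns: [(2,)]

Reason: COUNT(*) counts rows, COUNT(DISTINCT major) counts unique majors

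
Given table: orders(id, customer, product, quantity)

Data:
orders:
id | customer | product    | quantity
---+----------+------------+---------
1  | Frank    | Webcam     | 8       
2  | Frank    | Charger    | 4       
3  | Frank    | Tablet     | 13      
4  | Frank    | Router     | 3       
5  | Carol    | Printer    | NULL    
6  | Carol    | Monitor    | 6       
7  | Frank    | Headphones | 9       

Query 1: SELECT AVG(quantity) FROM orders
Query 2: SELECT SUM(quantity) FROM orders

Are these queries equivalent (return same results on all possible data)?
No, not equivalent

Query 1 returns: [(7.166666666666667,)]
Query 2 returns: [(43,)]

Reason: AVG vs SUM give different aggregate values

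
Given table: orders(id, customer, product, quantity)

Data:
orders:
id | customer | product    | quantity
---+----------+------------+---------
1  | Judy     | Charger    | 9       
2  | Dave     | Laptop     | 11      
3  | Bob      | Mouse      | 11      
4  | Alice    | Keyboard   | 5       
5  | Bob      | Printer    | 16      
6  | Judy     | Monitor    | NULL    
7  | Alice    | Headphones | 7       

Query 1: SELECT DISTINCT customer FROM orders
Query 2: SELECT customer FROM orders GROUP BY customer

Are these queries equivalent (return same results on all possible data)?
Yes, equivalent

Both queries return: [('Alice',), ('Bob',), ('Dave',), ('Judy',)]

Reason: Both get unique customers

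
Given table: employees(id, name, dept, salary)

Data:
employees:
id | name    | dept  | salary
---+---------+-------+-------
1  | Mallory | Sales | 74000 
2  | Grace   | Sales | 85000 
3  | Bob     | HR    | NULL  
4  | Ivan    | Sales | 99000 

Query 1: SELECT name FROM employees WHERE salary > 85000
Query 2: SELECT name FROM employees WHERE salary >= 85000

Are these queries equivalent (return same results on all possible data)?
No, not equivalent

Query 1 returns: [('Ivan',)]
Query 2 returns: [('Grace',), ('Ivan',)]

Reason: > vs >= gives different results when salary = 85000 exists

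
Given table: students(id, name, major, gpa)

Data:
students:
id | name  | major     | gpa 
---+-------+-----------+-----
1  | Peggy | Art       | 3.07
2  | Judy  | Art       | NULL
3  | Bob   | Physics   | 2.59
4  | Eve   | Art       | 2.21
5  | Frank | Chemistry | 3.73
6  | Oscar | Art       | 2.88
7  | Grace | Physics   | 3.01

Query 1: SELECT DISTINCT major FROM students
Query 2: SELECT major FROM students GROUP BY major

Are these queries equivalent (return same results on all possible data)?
Yes, equivalent

Both queries return: [('Art',), ('Chemistry',), ('Physics',)]

Reason: Both get unique majors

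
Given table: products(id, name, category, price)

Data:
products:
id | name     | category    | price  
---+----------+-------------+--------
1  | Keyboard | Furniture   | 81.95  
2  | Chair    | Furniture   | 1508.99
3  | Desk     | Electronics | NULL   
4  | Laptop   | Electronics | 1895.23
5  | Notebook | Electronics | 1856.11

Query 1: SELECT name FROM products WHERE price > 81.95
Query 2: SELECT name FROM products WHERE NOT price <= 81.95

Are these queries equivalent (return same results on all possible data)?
Yes, equivalent

Both queries return: [('Chair',), ('Laptop',), ('Notebook',)]

Reason: Both filter price > 81.95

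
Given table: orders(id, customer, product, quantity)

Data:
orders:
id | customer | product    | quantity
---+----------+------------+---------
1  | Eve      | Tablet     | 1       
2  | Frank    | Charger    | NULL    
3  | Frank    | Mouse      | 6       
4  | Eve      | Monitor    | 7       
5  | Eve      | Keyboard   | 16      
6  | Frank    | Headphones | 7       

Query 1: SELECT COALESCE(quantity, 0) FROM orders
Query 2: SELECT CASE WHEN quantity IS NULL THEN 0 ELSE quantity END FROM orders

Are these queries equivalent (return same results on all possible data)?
Yes, equivalent

Both queries return: [(0,), (1,), (6,), (7,), (7,), (16,)]

Reason: COALESCE vs CASE for NULL handling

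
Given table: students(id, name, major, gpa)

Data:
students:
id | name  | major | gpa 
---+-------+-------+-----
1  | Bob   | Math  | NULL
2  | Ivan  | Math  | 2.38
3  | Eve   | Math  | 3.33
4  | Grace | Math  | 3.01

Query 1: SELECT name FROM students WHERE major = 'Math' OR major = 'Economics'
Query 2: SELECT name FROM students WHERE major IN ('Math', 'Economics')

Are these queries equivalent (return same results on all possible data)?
Yes, equivalent

Both queries return: [('Bob',), ('Eve',), ('Grace',), ('Ivan',)]

Reason: OR vs IN are equivalent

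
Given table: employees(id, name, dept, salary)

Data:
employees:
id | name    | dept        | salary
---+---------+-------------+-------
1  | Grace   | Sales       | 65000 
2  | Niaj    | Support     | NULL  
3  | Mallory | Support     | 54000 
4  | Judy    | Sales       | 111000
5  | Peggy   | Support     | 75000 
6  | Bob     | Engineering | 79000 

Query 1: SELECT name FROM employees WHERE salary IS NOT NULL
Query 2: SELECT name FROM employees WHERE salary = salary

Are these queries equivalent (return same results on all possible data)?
Yes, equivalent

Both queries return: [('Bob',), ('Grace',), ('Judy',), ('Mallory',), ('Peggy',)]

Reason: IS NOT NULL vs self-equality (both exclude NULLs)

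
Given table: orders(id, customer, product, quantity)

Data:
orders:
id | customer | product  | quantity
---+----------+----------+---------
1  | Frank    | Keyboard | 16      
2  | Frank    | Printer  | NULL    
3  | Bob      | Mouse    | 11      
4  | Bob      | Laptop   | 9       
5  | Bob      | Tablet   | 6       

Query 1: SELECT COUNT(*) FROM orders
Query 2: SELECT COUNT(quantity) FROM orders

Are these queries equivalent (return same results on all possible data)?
No, not equivalent

Query 1 returns: [(5,)]
Query 2 returns: [(4,)]

Reason: COUNT(*) includes NULLs, COUNT(column) excludes them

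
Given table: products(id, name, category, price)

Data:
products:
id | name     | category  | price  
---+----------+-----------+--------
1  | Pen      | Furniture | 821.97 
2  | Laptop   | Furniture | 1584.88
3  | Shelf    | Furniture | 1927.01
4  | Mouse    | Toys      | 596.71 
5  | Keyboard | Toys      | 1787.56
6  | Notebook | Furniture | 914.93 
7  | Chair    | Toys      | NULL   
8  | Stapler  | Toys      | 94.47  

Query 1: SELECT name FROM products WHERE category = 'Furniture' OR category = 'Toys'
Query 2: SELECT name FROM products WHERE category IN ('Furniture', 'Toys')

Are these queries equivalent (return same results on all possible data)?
Yes, equivalent

Both queries return: [('Chair',), ('Keyboard',), ('Laptop',), ('Mouse',), ('Notebook',), ('Pen',), ('Shelf',), ('Stapler',)]

Reason: OR vs IN are equivalent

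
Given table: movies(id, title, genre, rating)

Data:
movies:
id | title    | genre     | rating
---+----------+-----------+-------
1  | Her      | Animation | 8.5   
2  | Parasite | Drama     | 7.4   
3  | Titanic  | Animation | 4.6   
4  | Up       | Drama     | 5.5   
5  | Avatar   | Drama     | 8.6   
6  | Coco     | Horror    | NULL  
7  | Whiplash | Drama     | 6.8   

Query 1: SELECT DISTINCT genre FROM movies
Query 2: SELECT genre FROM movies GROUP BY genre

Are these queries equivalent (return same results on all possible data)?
Yes, equivalent

Both queries return: [('Animation',), ('Drama',), ('Horror',)]

Reason: Both get unique genres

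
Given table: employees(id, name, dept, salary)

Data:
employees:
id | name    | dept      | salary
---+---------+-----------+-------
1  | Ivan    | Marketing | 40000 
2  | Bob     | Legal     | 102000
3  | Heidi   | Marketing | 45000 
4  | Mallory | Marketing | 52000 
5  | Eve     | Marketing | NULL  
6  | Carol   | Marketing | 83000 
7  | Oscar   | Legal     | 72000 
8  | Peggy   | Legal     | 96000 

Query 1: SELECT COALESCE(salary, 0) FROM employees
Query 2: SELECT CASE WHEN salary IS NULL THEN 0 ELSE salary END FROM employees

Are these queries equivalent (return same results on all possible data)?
Yes, equivalent

Both queries return: [(0,), (40000,), (45000,), (52000,), (72000,), (83000,), (96000,), (102000,)]

Reason: COALESCE vs CASE for NULL handling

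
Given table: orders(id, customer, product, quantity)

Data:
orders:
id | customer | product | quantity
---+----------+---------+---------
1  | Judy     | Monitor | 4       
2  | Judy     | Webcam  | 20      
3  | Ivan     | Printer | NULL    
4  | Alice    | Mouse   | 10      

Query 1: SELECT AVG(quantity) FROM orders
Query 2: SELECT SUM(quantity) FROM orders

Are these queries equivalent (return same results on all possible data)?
No, not equivalent

Query 1 returns: [(11.333333333333334,)]
Query 2 returns: [(34,)]

Reason: AVG vs SUM give different aggregate values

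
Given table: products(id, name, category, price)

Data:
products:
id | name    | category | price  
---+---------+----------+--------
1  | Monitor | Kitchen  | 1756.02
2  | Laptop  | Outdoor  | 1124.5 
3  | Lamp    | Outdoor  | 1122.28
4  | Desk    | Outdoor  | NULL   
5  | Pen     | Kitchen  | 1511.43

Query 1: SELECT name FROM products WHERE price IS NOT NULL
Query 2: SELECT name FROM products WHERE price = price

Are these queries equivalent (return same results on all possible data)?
Yes, equivalent

Both queries return: [('Lamp',), ('Laptop',), ('Monitor',), ('Pen',)]

Reason: IS NOT NULL vs self-equality (both exclude NULLs)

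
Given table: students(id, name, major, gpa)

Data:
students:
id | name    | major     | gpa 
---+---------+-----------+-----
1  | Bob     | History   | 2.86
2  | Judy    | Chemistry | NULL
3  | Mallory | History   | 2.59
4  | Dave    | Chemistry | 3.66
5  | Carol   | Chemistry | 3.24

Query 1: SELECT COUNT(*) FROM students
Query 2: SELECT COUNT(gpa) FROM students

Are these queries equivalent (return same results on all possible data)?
No, not equivalent

Query 1 returns: [(5,)]
Query 2 returns: [(4,)]

Reason: COUNT(*) includes NULLs, COUNT(column) excludes them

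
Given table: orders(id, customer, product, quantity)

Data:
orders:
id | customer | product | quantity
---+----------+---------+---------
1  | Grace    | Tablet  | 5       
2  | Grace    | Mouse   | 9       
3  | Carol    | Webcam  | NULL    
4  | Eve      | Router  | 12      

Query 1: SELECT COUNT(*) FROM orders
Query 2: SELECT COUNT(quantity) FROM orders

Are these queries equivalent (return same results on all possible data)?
No, not equivalent

Query 1 returns: [(4,)]
Query 2 returns: [(3,)]

Reason: COUNT(*) includes NULLs, COUNT(column) excludes them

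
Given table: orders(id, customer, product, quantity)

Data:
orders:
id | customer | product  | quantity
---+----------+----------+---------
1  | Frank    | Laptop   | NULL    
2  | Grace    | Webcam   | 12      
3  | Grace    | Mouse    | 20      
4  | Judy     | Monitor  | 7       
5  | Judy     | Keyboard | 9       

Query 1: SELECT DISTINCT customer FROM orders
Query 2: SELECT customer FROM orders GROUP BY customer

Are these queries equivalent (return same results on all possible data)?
Yes, equivalent

Both queries return: [('Frank',), ('Grace',), ('Judy',)]

Reason: Both get unique customers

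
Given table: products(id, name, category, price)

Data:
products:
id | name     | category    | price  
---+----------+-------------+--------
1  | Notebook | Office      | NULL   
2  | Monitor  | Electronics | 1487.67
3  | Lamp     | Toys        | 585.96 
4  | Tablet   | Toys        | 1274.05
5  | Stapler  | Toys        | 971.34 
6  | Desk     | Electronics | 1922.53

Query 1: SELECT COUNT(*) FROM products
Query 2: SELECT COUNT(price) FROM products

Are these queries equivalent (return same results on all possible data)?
No, not equivalent

Query 1 returns: [(6,)]
Query 2 returns: [(5,)]

Reason: COUNT(*) includes NULLs, COUNT(column) excludes them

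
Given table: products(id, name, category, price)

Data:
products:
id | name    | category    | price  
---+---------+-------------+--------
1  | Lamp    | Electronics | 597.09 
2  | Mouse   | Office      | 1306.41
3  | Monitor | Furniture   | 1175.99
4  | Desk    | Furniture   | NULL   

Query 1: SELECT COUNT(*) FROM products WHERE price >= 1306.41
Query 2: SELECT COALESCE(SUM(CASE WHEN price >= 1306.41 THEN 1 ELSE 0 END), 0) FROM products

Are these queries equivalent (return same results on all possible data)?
Yes, equivalent

Both queries return: [(1,)]

Reason: COUNT with WHERE vs conditional SUM (COALESCE handles empty-table NULL)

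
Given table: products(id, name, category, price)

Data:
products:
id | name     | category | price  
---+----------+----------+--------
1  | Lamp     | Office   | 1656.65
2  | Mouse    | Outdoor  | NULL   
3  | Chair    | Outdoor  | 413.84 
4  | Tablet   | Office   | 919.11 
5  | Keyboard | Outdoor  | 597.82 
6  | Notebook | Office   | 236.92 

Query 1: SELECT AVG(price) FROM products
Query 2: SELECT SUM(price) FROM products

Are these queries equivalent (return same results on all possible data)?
No, not equivalent

Query 1 returns: [(764.868,)]
Query 2 returns: [(3824.34,)]

Reason: AVG vs SUM give different aggregate values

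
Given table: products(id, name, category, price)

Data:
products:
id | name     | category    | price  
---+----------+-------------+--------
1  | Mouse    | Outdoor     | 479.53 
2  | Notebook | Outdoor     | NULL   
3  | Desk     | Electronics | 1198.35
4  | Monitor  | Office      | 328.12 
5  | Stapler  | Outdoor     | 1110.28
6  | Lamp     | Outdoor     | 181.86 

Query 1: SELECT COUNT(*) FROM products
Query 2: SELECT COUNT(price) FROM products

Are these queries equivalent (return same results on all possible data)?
No, not equivalent

Query 1 returns: [(6,)]
Query 2 returns: [(5,)]

Reason: COUNT(*) includes NULLs, COUNT(column) excludes them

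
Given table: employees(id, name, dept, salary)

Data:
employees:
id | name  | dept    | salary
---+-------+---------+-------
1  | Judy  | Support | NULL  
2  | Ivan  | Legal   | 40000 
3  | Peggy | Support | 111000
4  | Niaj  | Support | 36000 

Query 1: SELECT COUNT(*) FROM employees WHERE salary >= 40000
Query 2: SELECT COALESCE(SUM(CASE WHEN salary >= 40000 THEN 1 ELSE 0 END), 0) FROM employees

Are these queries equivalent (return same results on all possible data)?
Yes, equivalent

Both queries return: [(2,)]

Reason: COUNT with WHERE vs conditional SUM (COALESCE handles empty-table NULL)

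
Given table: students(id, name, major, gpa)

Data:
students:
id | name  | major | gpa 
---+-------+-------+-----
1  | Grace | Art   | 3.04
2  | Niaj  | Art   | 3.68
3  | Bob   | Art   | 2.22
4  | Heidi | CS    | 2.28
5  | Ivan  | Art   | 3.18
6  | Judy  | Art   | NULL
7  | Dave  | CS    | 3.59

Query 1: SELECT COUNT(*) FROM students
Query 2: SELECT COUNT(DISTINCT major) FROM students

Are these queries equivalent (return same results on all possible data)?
No, not equivalent

Query 1 returns: [(7,)]
Query 2 returns: [(2,)]

Reason: COUNT(*) counts rows, COUNT(DISTINCT major) counts unique majors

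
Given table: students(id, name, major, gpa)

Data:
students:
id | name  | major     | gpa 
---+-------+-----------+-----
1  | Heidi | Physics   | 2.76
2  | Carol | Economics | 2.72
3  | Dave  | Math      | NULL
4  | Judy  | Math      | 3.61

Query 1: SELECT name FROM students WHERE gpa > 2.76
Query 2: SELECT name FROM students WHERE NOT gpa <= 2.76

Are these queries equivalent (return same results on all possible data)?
Yes, equivalent

Both queries return: [('Judy',)]

Reason: Both filter gpa > 2.76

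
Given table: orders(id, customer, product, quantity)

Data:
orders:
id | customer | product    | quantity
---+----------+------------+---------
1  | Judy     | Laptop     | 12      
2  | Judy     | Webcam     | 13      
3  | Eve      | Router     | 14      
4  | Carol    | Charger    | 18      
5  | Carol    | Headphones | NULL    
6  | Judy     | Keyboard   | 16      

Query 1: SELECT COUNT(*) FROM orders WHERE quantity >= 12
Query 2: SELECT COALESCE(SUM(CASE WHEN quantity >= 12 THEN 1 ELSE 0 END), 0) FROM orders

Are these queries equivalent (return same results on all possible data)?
Yes, equivalent

Both queries return: [(5,)]

Reason: COUNT with WHERE vs conditional SUM (COALESCE handles empty-table NULL)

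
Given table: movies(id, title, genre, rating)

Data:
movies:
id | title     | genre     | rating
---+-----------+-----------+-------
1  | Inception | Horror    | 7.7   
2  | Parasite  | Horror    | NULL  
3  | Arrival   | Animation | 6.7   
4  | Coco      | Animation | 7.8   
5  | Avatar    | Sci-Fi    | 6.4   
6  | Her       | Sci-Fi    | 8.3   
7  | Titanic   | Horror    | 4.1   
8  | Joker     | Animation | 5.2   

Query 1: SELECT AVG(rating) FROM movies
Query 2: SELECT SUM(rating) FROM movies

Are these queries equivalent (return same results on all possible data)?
No, not equivalent

Query 1 returns: [(6.6000000000000005,)]
Query 2 returns: [(46.2,)]

Reason: AVG vs SUM give different aggregate values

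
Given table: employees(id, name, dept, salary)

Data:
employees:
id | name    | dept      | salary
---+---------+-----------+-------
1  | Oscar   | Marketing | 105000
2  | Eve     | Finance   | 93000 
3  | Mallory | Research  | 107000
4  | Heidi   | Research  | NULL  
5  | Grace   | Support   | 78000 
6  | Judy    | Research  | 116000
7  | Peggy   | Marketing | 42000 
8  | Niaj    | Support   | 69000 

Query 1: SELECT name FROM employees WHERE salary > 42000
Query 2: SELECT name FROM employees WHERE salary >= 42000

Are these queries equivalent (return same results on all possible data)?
No, not equivalent

Query 1 returns: [('Oscar',), ('Eve',), ('Mallory',), ('Grace',), ('Judy',), ('Niaj',)]
Query 2 returns: [('Oscar',), ('Eve',), ('Mallory',), ('Grace',), ('Judy',), ('Peggy',), ('Niaj',)]

Reason: > vs >= gives different results when salary = 42000 exists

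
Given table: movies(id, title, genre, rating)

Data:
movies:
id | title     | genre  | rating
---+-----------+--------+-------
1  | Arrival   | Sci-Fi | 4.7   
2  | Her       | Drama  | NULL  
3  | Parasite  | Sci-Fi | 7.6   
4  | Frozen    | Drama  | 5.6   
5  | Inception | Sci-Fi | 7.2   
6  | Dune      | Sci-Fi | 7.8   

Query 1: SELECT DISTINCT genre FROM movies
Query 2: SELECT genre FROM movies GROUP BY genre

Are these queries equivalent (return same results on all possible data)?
Yes, equivalent

Both queries return: [('Drama',), ('Sci-Fi',)]

Reason: Both get unique genres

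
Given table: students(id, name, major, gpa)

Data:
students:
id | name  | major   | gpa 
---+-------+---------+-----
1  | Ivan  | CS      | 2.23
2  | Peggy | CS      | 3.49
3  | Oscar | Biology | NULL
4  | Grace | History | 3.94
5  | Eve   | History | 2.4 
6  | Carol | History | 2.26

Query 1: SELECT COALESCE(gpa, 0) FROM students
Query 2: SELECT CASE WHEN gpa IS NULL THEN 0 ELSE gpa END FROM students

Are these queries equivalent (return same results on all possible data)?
Yes, equivalent

Both queries return: [(0,), (2.23,), (2.26,), (2.4,), (3.49,), (3.94,)]

Reason: COALESCE vs CASE for NULL handling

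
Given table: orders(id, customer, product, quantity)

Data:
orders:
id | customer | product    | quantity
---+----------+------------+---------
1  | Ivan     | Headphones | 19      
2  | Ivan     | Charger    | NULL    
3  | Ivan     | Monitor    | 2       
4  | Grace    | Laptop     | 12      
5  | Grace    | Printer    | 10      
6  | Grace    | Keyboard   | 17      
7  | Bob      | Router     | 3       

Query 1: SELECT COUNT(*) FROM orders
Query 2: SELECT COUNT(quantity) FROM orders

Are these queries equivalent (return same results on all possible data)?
No, not equivalent

Query 1 returns: [(7,)]
Query 2 returns: [(6,)]

Reason: COUNT(*) includes NULLs, COUNT(column) excludes them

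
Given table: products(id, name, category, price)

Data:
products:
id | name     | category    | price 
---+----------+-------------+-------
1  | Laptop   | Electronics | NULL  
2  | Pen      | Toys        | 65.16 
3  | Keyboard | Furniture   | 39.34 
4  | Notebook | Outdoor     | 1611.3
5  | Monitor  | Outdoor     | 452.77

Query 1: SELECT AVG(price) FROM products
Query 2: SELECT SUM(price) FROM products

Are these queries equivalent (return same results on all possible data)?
No, not equivalent

Query 1 returns: [(542.1424999999999,)]
Query 2 returns: [(2168.5699999999997,)]

Reason: AVG vs SUM give different aggregate values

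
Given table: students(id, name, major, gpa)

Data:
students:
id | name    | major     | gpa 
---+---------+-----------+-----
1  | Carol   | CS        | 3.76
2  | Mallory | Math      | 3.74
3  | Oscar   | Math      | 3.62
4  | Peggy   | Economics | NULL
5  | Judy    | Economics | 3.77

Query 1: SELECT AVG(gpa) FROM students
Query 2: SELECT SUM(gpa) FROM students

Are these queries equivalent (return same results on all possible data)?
No, not equivalent

Query 1 returns: [(3.7225,)]
Query 2 returns: [(14.89,)]

Reason: AVG vs SUM give different aggregate values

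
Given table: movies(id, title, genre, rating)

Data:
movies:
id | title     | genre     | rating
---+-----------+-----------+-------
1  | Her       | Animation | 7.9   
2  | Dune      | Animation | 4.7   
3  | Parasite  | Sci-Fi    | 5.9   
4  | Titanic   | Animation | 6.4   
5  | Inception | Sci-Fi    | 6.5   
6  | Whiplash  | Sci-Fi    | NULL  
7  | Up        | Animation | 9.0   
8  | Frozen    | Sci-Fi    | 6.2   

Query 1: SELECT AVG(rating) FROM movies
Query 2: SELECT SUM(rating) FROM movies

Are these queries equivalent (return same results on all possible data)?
No, not equivalent

Query 1 returns: [(6.6571428571428575,)]
Query 2 returns: [(46.6,)]

Reason: AVG vs SUM give different aggregate values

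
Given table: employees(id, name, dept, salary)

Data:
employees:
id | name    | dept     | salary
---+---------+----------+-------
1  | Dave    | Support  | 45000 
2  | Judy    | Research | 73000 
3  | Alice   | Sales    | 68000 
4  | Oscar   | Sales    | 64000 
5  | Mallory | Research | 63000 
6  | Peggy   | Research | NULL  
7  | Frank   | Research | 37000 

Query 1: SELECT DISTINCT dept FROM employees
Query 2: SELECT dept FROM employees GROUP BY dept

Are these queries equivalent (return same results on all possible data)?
Yes, equivalent

Both queries return: [('Research',), ('Sales',), ('Support',)]

Reason: Both get unique depts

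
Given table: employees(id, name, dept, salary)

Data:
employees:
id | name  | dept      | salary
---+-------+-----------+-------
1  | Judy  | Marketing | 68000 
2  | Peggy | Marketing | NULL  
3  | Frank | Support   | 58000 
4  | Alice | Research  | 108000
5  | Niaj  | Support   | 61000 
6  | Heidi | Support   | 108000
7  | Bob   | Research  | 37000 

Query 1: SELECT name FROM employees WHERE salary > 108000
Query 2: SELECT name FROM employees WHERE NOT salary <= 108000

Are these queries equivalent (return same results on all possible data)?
Yes, equivalent

Both queries return: []

Reason: Both filter salary > 108000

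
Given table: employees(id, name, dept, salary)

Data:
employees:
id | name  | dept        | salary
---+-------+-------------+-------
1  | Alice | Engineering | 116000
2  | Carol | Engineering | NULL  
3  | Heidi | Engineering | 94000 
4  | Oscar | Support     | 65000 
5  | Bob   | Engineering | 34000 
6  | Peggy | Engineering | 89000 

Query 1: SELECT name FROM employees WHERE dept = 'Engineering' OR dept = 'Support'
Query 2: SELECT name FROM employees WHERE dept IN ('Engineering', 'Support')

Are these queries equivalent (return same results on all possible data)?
Yes, equivalent

Both queries return: [('Alice',), ('Bob',), ('Carol',), ('Heidi',), ('Oscar',), ('Peggy',)]

Reason: OR vs IN are equivalent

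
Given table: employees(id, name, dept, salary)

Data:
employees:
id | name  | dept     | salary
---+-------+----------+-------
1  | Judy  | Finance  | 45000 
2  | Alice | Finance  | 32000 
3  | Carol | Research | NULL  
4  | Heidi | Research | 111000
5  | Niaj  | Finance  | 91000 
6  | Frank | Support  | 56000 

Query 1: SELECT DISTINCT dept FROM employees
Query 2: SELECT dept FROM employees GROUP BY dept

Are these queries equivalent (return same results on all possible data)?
Yes, equivalent

Both queries return: [('Finance',), ('Research',), ('Support',)]

Reason: Both get unique depts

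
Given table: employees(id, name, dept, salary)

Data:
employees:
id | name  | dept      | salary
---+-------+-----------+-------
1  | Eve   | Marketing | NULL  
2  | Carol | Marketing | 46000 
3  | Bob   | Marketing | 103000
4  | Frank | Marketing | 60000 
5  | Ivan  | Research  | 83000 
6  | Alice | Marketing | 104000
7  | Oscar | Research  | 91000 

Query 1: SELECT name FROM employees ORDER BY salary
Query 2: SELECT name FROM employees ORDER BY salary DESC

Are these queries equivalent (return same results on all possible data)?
No, not equivalent

Query 1 returns: [('Eve',), ('Carol',), ('Frank',), ('Ivan',), ('Oscar',), ('Bob',), ('Alice',)]
Query 2 returns: [('Alice',), ('Bob',), ('Oscar',), ('Ivan',), ('Frank',), ('Carol',), ('Eve',)]

Reason: ASC vs DESC gives opposite ordering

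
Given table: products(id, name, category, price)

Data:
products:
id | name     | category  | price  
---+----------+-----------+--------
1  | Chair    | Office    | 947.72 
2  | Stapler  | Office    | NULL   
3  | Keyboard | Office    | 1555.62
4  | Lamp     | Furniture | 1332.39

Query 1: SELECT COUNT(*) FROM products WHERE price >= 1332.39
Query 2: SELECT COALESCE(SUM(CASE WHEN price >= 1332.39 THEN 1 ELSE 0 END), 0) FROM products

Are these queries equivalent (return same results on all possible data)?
Yes, equivalent

Both queries return: [(2,)]

Reason: COUNT with WHERE vs conditional SUM (COALESCE handles empty-table NULL)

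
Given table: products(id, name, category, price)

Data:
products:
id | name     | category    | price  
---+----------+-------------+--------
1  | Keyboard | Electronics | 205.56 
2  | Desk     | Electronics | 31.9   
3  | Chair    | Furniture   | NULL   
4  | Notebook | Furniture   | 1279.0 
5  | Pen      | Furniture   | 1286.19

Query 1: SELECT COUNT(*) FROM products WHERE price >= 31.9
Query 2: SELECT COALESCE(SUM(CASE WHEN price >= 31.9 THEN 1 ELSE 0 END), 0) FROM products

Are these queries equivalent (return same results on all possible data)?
Yes, equivalent

Both queries return: [(4,)]

Reason: COUNT with WHERE vs conditional SUM (COALESCE handles empty-table NULL)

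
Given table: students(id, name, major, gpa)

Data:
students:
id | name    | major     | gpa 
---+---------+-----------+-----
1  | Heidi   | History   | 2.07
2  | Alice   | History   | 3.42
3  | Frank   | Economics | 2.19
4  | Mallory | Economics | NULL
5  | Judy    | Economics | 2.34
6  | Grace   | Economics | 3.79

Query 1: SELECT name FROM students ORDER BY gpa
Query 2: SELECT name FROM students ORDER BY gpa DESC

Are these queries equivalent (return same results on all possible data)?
No, not equivalent

Query 1 returns: [('Mallory',), ('Heidi',), ('Frank',), ('Judy',), ('Alice',), ('Grace',)]
Query 2 returns: [('Grace',), ('Alice',), ('Judy',), ('Frank',), ('Heidi',), ('Mallory',)]

Reason: ASC vs DESC gives opposite ordering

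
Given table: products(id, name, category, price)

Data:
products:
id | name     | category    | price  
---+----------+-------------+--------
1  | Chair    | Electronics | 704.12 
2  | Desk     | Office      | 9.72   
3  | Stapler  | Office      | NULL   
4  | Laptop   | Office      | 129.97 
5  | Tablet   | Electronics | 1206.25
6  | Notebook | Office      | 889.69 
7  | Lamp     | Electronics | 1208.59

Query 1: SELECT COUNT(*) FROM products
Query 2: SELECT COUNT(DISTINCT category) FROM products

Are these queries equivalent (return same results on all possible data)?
No, not equivalent

Query 1 returns: [(7,)]
Query 2 returns: [(2,)]

Reason: COUNT(*) counts rows, COUNT(DISTINCT category) counts unique categorys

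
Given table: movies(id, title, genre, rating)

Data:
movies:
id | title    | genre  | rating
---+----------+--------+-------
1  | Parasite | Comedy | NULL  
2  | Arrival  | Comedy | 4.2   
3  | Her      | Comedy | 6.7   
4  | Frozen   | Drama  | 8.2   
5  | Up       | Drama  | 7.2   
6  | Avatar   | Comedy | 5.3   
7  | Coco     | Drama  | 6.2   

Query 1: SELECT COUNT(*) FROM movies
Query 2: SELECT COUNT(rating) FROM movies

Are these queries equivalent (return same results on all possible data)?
No, not equivalent

Query 1 returns: [(7,)]
Query 2 returns: [(6,)]

Reason: COUNT(*) includes NULLs, COUNT(column) excludes them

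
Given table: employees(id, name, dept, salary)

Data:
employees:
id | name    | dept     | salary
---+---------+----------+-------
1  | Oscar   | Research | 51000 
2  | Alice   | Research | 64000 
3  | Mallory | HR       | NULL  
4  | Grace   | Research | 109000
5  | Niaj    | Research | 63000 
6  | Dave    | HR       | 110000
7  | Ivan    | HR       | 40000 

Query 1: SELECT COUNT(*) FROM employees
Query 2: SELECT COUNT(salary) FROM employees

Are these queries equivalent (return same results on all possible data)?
No, not equivalent

Query 1 returns: [(7,)]
Query 2 returns: [(6,)]

Reason: COUNT(*) includes NULLs, COUNT(column) excludes them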